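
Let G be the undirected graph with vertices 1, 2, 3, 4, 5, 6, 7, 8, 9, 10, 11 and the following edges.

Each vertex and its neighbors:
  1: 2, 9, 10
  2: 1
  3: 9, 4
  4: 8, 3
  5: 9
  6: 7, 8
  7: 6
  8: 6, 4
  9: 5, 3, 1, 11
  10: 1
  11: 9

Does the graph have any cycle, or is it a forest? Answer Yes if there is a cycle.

DFS, tracking each vertex's parent; an edge to a visited non-parent vertex closes a cycle.
Start from 3:
visit 3 (parent –)
  visit 9 (parent 3)
    visit 5 (parent 9)
      5–9: parent, skip
    9–3: parent, skip
    visit 1 (parent 9)
      visit 2 (parent 1)
        2–1: parent, skip
      1–9: parent, skip
      visit 10 (parent 1)
        10–1: parent, skip
    visit 11 (parent 9)
      11–9: parent, skip
  visit 4 (parent 3)
    visit 8 (parent 4)
      visit 6 (parent 8)
        visit 7 (parent 6)
          7–6: parent, skip
        6–8: parent, skip
      8–4: parent, skip
    4–3: parent, skip
No non-parent visited neighbor found — the graph is a forest.

No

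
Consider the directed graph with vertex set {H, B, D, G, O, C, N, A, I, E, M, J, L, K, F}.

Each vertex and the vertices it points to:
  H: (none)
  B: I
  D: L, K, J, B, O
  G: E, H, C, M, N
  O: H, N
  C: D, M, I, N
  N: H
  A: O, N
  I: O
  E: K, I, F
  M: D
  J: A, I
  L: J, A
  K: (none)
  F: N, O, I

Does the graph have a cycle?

DFS with white/gray/black marking, starting from H:
H gray
H black
B gray
  I gray
    O gray
      O→H: H black — skip
      N gray
        N→H: H black — skip
      N black
    O black
  I black
B black
D gray
  L gray
    J gray
      A gray
        A→O: O black — skip
        A→N: N black — skip
      A black
      J→I: I black — skip
    J black
    L→A: A black — skip
  L black
  K gray
  K black
  D→J: J black — skip
  D→B: B black — skip
  D→O: O black — skip
D black
G gray
  E gray
    E→K: K black — skip
    E→I: I black — skip
    F gray
      F→N: N black — skip
      F→O: O black — skip
      F→I: I black — skip
    F black
  E black
  G→H: H black — skip
  C gray
    C→D: D black — skip
    M gray
      M→D: D black — skip
    M black
    C→I: I black — skip
    C→N: N black — skip
  C black
  G→M: M black — skip
  G→N: N black — skip
G black
Every edge goes to a white or black vertex — no back edge, so the graph is acyclic.

No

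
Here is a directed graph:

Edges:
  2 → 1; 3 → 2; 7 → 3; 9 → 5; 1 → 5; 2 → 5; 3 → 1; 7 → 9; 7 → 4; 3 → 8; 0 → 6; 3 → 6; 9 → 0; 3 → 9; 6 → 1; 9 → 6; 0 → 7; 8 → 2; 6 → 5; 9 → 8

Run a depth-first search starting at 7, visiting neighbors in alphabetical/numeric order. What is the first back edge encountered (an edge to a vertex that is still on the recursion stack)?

0->7

DFS from 7 (visiting neighbors in alphabetical/numeric order); mark gray on enter, black on exit:
7 gray
  3 gray
    1 gray
      5 gray
      5 black
    1 black
    2 gray
      2→1: 1 black — skip
      2→5: 5 black — skip
    2 black
    6 gray
      6→1: 1 black — skip
      6→5: 5 black — skip
    6 black
    8 gray
      8→2: 2 black — skip
    8 black
    9 gray
      0 gray
        0→6: 6 black — skip
        0→7: 7 is gray → back edge
First back edge: 0 → 7.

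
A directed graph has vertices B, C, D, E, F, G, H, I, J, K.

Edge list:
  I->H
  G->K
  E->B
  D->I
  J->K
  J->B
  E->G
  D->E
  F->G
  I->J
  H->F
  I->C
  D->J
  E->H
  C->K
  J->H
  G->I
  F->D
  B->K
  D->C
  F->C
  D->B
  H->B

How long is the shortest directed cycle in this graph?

For each vertex v, BFS finds the shortest path from v back to v.
The shortest such closed walk is D → I → H → F → D, length 4.

4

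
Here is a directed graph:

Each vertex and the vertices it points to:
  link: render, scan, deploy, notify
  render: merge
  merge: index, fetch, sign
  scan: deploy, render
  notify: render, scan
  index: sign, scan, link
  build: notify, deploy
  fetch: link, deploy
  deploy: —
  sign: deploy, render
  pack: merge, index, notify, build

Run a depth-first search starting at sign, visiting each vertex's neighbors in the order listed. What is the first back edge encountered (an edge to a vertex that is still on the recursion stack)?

index→sign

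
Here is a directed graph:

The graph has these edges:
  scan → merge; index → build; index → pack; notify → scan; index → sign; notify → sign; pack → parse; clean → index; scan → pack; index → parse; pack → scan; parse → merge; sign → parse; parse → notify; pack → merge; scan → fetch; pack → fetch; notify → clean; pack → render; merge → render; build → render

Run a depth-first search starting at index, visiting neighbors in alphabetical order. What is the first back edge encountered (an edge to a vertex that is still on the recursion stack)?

clean→index

DFS from index (visiting neighbors in alphabetical order); mark gray on enter, black on exit:
index gray
  build gray
    render gray
    render black
  build black
  pack gray
    fetch gray
    fetch black
    merge gray
      merge→render: render black — skip
    merge black
    parse gray
      parse→merge: merge black — skip
      notify gray
        clean gray
          clean→index: index is gray → back edge
First back edge: clean → index.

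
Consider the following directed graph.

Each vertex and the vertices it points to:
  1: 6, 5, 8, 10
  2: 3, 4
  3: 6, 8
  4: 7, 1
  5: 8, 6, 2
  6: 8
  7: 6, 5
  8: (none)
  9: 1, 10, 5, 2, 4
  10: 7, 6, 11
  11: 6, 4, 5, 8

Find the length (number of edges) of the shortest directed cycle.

4

For each vertex v, BFS finds the shortest path from v back to v.
The shortest such closed walk is 2 → 4 → 7 → 5 → 2, length 4.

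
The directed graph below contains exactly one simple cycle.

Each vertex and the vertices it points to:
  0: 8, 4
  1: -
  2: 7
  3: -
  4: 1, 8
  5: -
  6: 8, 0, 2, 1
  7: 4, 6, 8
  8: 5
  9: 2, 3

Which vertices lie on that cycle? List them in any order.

2, 6, 7

DFS with gray/black marking from 2:
2 gray
  7 gray
    4 gray
      1 gray
      1 black
      8 gray
        5 gray
        5 black
      8 black
    4 black
    6 gray
      6→8: 8 black — skip
      0 gray
        0→8: 8 black — skip
        0→4: 4 black — skip
      0 black
      6→2: 2 is gray → back edge
Back edge closes the cycle 2 → 7 → 6 → 2; its vertices are {2, 6, 7}.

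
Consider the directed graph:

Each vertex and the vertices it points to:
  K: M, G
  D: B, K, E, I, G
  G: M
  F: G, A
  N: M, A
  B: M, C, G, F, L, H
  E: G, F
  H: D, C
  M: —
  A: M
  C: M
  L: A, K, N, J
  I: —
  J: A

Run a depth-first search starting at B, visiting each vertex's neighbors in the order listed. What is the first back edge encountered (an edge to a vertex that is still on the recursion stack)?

D→B

DFS from B (visiting each vertex's neighbors in the order listed); mark gray on enter, black on exit:
B gray
  M gray
  M black
  C gray
    C→M: M black — skip
  C black
  G gray
    G→M: M black — skip
  G black
  F gray
    F→G: G black — skip
    A gray
      A→M: M black — skip
    A black
  F black
  L gray
    L→A: A black — skip
    K gray
      K→M: M black — skip
      K→G: G black — skip
    K black
    N gray
      N→M: M black — skip
      N→A: A black — skip
    N black
    J gray
      J→A: A black — skip
    J black
  L black
  H gray
    D gray
      D→B: B is gray → back edge
First back edge: D → B.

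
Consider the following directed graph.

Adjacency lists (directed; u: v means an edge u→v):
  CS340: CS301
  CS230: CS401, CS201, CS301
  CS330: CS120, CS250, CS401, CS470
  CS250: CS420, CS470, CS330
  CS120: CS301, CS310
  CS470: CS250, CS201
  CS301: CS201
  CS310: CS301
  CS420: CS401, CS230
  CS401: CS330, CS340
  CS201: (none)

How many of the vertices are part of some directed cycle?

6

A vertex is on a directed cycle iff it belongs to a strongly connected component of size ≥ 2 (or has a self-loop).
The vertices on cycles are {CS230, CS250, CS330, CS401, CS420, CS470} — 6 in total.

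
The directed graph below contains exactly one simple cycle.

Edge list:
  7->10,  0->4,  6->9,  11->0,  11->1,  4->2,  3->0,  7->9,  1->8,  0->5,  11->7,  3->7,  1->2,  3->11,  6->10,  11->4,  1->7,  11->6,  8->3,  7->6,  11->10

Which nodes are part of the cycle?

DFS with gray/black marking from 3:
3 gray
  11 gray
    0 gray
      4 gray
        2 gray
        2 black
      4 black
      5 gray
      5 black
    0 black
    6 gray
      9 gray
      9 black
      10 gray
      10 black
    6 black
    7 gray
      7→9: 9 black — skip
      7→6: 6 black — skip
      7→10: 10 black — skip
    7 black
    11→10: 10 black — skip
    1 gray
      1→2: 2 black — skip
      1→7: 7 black — skip
      8 gray
        8→3: 3 is gray → back edge
Back edge closes the cycle 3 → 11 → 1 → 8 → 3; its vertices are {1, 3, 8, 11}.

1, 3, 8, 11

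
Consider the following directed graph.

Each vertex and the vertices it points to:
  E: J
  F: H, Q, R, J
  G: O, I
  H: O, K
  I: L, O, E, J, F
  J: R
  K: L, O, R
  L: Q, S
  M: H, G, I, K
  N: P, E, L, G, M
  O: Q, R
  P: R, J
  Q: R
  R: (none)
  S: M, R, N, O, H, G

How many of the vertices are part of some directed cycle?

A vertex is on a directed cycle iff it belongs to a strongly connected component of size ≥ 2 (or has a self-loop).
The vertices on cycles are {F, G, H, I, K, L, M, N, S} — 9 in total.

9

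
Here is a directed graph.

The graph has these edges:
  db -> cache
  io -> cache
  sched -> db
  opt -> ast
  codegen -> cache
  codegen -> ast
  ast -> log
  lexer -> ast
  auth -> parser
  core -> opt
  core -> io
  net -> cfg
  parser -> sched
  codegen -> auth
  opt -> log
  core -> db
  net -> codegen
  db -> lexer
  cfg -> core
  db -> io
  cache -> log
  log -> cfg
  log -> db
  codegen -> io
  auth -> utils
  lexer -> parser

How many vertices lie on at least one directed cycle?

11

A vertex is on a directed cycle iff it belongs to a strongly connected component of size ≥ 2 (or has a self-loop).
The vertices on cycles are {db, io, ast, cfg, log, opt, core, cache, lexer, sched, parser} — 11 in total.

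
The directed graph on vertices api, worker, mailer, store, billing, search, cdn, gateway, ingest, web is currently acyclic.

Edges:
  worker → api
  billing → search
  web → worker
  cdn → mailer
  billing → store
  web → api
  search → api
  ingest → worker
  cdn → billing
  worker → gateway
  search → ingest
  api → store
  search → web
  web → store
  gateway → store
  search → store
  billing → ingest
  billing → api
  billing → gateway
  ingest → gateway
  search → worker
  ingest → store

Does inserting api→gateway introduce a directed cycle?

Adding api→gateway creates a cycle iff gateway can already reach api.
Explore from gateway: no path reaches api. The graph stays acyclic.

No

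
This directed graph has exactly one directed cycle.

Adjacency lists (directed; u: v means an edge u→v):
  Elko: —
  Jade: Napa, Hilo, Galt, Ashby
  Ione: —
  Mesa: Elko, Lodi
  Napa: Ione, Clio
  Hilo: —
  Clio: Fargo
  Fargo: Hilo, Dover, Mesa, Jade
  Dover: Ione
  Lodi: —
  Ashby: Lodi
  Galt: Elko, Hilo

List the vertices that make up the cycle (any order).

Clio, Jade, Napa, Fargo

DFS with gray/black marking from Fargo:
Fargo gray
  Hilo gray
  Hilo black
  Dover gray
    Ione gray
    Ione black
  Dover black
  Mesa gray
    Elko gray
    Elko black
    Lodi gray
    Lodi black
  Mesa black
  Jade gray
    Napa gray
      Napa→Ione: Ione black — skip
      Clio gray
        Clio→Fargo: Fargo is gray → back edge
Back edge closes the cycle Fargo → Jade → Napa → Clio → Fargo; its vertices are {Clio, Jade, Napa, Fargo}.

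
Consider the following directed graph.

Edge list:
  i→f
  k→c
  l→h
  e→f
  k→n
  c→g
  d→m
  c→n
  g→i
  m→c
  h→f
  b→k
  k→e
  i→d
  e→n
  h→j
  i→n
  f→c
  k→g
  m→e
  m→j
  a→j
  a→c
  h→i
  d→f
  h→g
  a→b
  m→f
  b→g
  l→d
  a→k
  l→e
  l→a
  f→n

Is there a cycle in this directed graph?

Yes

DFS with white/gray/black marking, starting from g:
g gray
  i gray
    f gray
      n gray
      n black
      c gray
        c→n: n black — skip
        c→g: g is gray → back edge
Back edge found, so a cycle exists: g → i → f → c → g.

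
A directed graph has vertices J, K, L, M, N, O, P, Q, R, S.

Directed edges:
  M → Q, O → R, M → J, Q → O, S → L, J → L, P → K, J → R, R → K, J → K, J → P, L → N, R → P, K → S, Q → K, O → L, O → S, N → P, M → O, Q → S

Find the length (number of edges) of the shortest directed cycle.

For each vertex v, BFS finds the shortest path from v back to v.
The shortest such closed walk is S → L → N → P → K → S, length 5.

5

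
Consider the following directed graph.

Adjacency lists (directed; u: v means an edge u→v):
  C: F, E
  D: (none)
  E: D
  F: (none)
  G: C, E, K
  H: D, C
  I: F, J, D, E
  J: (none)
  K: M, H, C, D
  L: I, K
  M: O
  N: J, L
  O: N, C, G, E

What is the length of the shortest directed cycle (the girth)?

For each vertex v, BFS finds the shortest path from v back to v.
The shortest such closed walk is K → M → O → G → K, length 4.

4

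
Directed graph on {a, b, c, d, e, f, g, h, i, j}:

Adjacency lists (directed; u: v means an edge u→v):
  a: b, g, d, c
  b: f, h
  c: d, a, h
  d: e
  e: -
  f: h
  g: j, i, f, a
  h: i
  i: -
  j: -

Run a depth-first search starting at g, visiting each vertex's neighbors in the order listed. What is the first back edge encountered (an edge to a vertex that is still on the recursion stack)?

a→g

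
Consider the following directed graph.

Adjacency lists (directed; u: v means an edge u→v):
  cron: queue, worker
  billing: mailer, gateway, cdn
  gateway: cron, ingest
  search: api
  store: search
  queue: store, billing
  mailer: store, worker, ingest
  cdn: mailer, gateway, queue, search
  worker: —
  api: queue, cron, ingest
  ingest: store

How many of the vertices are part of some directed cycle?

10

A vertex is on a directed cycle iff it belongs to a strongly connected component of size ≥ 2 (or has a self-loop).
The vertices on cycles are {api, cdn, cron, queue, store, ingest, mailer, search, billing, gateway} — 10 in total.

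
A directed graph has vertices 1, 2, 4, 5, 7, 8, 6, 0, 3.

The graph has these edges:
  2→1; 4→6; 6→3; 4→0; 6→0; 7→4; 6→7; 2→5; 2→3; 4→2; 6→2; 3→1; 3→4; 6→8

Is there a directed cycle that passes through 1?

No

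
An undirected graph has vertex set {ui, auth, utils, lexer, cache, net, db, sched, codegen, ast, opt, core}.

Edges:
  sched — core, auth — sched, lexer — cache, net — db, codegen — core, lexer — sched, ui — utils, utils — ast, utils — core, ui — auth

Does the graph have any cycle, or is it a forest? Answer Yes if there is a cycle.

Yes

DFS, tracking each vertex's parent; an edge to a visited non-parent vertex closes a cycle.
Start from sched:
visit sched (parent –)
  visit auth (parent sched)
    visit ui (parent auth)
      ui–auth: parent, skip
      visit utils (parent ui)
        utils–ui: parent, skip
        visit ast (parent utils)
          ast–utils: parent, skip
        visit core (parent utils)
          core–sched: sched visited and ≠ parent → cycle
Cycle: sched – auth – ui – utils – core – sched.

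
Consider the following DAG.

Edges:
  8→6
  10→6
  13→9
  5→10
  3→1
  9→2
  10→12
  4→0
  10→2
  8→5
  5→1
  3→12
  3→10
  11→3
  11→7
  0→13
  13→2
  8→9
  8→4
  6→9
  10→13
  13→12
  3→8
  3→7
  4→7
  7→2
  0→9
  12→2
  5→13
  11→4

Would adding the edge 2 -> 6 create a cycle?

Yes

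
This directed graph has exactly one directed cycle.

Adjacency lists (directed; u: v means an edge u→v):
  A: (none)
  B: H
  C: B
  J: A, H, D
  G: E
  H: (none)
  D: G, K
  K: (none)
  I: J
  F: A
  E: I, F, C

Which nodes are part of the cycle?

D, E, G, I, J

DFS with gray/black marking from E:
E gray
  I gray
    J gray
      A gray
      A black
      H gray
      H black
      D gray
        G gray
          G→E: E is gray → back edge
Back edge closes the cycle E → I → J → D → G → E; its vertices are {D, E, G, I, J}.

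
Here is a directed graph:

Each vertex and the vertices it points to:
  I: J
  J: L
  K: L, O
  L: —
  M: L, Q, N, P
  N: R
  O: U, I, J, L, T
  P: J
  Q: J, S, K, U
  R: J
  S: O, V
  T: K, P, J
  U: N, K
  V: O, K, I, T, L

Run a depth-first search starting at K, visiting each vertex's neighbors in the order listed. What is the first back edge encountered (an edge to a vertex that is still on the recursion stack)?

U→K

DFS from K (visiting each vertex's neighbors in the order listed); mark gray on enter, black on exit:
K gray
  L gray
  L black
  O gray
    U gray
      N gray
        R gray
          J gray
            J→L: L black — skip
          J black
        R black
      N black
      U→K: K is gray → back edge
First back edge: U → K.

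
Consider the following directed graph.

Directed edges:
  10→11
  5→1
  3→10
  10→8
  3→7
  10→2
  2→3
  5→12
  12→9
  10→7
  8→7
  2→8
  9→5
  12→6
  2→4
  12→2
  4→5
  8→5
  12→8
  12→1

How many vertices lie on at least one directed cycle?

8

A vertex is on a directed cycle iff it belongs to a strongly connected component of size ≥ 2 (or has a self-loop).
The vertices on cycles are {2, 3, 4, 5, 8, 9, 10, 12} — 8 in total.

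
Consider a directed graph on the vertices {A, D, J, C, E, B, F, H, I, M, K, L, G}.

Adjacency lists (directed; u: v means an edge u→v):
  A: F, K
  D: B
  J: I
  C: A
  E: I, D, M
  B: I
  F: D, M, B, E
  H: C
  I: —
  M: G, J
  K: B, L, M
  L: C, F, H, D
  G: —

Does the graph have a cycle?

DFS with white/gray/black marking, starting from G:
G gray
G black
A gray
  F gray
    D gray
      B gray
        I gray
        I black
      B black
    D black
    M gray
      M→G: G black — skip
      J gray
        J→I: I black — skip
      J black
    M black
    F→B: B black — skip
    E gray
      E→I: I black — skip
      E→D: D black — skip
      E→M: M black — skip
    E black
  F black
  K gray
    K→B: B black — skip
    L gray
      C gray
        C→A: A is gray → back edge
Back edge found, so a cycle exists: A → K → L → C → A.

Yes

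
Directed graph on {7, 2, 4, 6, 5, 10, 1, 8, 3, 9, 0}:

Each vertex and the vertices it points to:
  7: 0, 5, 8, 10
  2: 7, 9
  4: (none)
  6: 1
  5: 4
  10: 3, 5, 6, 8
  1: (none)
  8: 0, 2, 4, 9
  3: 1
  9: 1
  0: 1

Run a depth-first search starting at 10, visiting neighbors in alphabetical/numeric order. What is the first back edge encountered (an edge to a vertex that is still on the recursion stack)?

7->8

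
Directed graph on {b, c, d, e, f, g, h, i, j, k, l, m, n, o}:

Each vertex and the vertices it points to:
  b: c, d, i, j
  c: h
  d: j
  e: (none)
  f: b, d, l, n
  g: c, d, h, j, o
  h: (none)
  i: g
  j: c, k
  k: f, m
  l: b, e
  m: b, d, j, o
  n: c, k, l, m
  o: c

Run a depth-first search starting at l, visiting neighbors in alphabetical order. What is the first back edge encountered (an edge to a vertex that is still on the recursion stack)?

DFS from l (visiting neighbors in alphabetical order); mark gray on enter, black on exit:
l gray
  b gray
    c gray
      h gray
      h black
    c black
    d gray
      j gray
        j→c: c black — skip
        k gray
          f gray
            f→b: b is gray → back edge
First back edge: f → b.

f->b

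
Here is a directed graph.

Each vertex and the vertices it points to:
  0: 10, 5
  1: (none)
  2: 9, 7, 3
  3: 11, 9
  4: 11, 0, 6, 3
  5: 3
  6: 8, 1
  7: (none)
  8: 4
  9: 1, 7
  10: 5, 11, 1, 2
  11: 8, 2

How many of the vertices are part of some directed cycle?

A vertex is on a directed cycle iff it belongs to a strongly connected component of size ≥ 2 (or has a self-loop).
The vertices on cycles are {0, 2, 3, 4, 5, 6, 8, 10, 11} — 9 in total.

9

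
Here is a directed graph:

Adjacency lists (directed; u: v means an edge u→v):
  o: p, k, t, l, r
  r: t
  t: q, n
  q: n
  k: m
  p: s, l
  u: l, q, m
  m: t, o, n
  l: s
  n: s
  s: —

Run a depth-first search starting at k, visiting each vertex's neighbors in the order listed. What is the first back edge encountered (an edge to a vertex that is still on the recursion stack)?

o->k

DFS from k (visiting each vertex's neighbors in the order listed); mark gray on enter, black on exit:
k gray
  m gray
    t gray
      q gray
        n gray
          s gray
          s black
        n black
      q black
      t→n: n black — skip
    t black
    o gray
      p gray
        p→s: s black — skip
        l gray
          l→s: s black — skip
        l black
      p black
      o→k: k is gray → back edge
First back edge: o → k.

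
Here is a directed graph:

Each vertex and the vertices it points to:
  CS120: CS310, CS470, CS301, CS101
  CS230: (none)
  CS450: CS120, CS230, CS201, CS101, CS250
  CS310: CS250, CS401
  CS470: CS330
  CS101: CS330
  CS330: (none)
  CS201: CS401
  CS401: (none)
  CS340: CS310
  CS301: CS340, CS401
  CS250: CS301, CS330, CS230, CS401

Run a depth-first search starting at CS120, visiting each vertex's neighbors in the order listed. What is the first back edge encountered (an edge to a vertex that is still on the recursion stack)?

CS340→CS310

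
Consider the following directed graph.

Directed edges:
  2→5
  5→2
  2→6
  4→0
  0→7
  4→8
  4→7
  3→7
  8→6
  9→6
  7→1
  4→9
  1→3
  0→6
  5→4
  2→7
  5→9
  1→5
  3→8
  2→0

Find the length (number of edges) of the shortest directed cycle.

2

For each vertex v, BFS finds the shortest path from v back to v.
The shortest such closed walk is 5 → 2 → 5, length 2.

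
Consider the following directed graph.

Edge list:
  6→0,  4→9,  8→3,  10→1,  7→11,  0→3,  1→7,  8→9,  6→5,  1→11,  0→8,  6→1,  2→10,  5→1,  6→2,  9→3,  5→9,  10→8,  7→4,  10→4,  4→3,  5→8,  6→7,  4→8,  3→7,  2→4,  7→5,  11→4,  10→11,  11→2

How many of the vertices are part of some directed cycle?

A vertex is on a directed cycle iff it belongs to a strongly connected component of size ≥ 2 (or has a self-loop).
The vertices on cycles are {1, 2, 3, 4, 5, 7, 8, 9, 10, 11} — 10 in total.

10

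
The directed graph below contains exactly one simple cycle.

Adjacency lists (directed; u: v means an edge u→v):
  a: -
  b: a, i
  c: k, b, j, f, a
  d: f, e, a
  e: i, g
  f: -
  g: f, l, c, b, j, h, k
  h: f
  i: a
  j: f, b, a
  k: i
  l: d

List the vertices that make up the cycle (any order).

DFS with gray/black marking from g:
g gray
  f gray
  f black
  l gray
    d gray
      d→f: f black — skip
      e gray
        i gray
          a gray
          a black
        i black
        e→g: g is gray → back edge
Back edge closes the cycle g → l → d → e → g; its vertices are {d, e, g, l}.

d, e, g, l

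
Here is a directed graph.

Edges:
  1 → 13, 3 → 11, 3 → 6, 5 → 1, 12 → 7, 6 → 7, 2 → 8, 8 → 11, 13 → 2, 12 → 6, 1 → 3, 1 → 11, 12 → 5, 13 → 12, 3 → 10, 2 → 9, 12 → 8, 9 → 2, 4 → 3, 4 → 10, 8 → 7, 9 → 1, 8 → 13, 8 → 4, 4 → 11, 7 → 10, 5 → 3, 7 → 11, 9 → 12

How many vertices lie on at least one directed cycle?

A vertex is on a directed cycle iff it belongs to a strongly connected component of size ≥ 2 (or has a self-loop).
The vertices on cycles are {1, 2, 5, 8, 9, 12, 13} — 7 in total.

7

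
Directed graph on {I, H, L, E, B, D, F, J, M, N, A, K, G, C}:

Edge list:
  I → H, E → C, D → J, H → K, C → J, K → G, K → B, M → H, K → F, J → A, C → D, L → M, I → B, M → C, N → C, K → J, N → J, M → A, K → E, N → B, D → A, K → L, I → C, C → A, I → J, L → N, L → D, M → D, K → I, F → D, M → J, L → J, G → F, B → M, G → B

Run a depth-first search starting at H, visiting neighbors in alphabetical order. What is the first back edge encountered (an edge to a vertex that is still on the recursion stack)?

M->H

DFS from H (visiting neighbors in alphabetical order); mark gray on enter, black on exit:
H gray
  K gray
    B gray
      M gray
        A gray
        A black
        C gray
          C→A: A black — skip
          D gray
            D→A: A black — skip
            J gray
              J→A: A black — skip
            J black
          D black
          C→J: J black — skip
        C black
        M→D: D black — skip
        M→H: H is gray → back edge
First back edge: M → H.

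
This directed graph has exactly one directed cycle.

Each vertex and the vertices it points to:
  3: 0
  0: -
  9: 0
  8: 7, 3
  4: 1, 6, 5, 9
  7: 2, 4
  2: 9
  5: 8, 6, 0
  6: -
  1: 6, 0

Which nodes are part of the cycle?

DFS with gray/black marking from 8:
8 gray
  7 gray
    2 gray
      9 gray
        0 gray
        0 black
      9 black
    2 black
    4 gray
      1 gray
        6 gray
        6 black
        1→0: 0 black — skip
      1 black
      4→6: 6 black — skip
      5 gray
        5→8: 8 is gray → back edge
Back edge closes the cycle 8 → 7 → 4 → 5 → 8; its vertices are {4, 5, 7, 8}.

4, 5, 7, 8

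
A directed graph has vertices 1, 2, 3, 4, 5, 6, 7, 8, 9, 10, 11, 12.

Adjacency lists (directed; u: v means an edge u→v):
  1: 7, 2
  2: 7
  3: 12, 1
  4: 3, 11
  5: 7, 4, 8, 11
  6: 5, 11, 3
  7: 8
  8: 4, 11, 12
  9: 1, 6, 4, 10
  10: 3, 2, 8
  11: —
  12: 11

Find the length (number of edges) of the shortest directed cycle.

For each vertex v, BFS finds the shortest path from v back to v.
The shortest such closed walk is 3 → 1 → 7 → 8 → 4 → 3, length 5.

5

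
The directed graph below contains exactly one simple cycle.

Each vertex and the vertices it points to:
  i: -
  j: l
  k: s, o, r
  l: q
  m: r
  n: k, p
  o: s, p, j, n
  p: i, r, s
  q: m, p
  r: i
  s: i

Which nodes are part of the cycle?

k, n, o

DFS with gray/black marking from o:
o gray
  s gray
    i gray
    i black
  s black
  p gray
    p→i: i black — skip
    r gray
      r→i: i black — skip
    r black
    p→s: s black — skip
  p black
  j gray
    l gray
      q gray
        m gray
          m→r: r black — skip
        m black
        q→p: p black — skip
      q black
    l black
  j black
  n gray
    k gray
      k→s: s black — skip
      k→o: o is gray → back edge
Back edge closes the cycle o → n → k → o; its vertices are {k, n, o}.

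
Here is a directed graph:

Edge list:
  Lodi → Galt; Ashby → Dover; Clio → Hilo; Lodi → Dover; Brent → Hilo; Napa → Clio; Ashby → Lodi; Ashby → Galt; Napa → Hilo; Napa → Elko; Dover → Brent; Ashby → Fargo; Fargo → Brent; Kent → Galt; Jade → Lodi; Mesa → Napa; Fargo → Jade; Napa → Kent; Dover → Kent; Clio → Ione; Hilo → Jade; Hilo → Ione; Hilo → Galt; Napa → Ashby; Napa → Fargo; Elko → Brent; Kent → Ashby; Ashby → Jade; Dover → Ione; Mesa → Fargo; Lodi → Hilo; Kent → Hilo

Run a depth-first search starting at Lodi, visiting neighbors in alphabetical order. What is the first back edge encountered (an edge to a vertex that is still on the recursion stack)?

DFS from Lodi (visiting neighbors in alphabetical order); mark gray on enter, black on exit:
Lodi gray
  Dover gray
    Brent gray
      Hilo gray
        Galt gray
        Galt black
        Ione gray
        Ione black
        Jade gray
          Jade→Lodi: Lodi is gray → back edge
First back edge: Jade → Lodi.

Jade→Lodi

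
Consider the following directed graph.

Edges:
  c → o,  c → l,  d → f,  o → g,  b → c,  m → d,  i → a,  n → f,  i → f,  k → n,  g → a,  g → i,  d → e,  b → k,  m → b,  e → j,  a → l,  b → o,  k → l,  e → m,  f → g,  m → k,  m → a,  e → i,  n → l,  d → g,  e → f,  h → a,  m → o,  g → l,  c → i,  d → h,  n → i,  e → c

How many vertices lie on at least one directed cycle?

A vertex is on a directed cycle iff it belongs to a strongly connected component of size ≥ 2 (or has a self-loop).
The vertices on cycles are {d, e, f, g, i, m} — 6 in total.

6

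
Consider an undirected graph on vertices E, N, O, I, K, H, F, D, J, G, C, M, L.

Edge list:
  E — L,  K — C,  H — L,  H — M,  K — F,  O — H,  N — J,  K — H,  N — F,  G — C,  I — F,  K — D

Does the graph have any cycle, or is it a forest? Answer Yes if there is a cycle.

DFS, tracking each vertex's parent; an edge to a visited non-parent vertex closes a cycle.
Start from I:
visit I (parent –)
  visit F (parent I)
    visit K (parent F)
      visit C (parent K)
        visit G (parent C)
          G–C: parent, skip
        C–K: parent, skip
      visit D (parent K)
        D–K: parent, skip
      K–F: parent, skip
      visit H (parent K)
        visit L (parent H)
          L–H: parent, skip
          visit E (parent L)
            E–L: parent, skip
        H–K: parent, skip
        visit O (parent H)
          O–H: parent, skip
        visit M (parent H)
          M–H: parent, skip
    F–I: parent, skip
    visit N (parent F)
      visit J (parent N)
        J–N: parent, skip
      N–F: parent, skip
No non-parent visited neighbor found — the graph is a forest.

No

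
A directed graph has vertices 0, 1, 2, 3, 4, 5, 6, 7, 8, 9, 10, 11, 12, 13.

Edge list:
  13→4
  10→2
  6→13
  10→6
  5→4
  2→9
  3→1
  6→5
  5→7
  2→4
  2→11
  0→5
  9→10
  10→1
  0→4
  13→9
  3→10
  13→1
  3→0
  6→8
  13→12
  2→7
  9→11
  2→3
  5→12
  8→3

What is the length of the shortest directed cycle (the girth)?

3

For each vertex v, BFS finds the shortest path from v back to v.
The shortest such closed walk is 3 → 10 → 2 → 3, length 3.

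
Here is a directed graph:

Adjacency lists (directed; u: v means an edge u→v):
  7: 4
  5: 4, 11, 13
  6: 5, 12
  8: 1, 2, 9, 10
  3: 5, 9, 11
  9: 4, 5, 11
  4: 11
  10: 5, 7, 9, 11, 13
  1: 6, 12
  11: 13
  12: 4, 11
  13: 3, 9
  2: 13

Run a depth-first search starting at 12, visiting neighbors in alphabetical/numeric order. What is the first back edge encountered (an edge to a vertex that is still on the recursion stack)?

5->4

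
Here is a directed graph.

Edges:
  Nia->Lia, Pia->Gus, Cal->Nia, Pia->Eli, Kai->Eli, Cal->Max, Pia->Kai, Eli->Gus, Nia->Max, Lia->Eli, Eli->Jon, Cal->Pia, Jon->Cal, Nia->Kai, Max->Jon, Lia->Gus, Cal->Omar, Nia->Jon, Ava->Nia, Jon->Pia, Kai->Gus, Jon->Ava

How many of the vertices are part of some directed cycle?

A vertex is on a directed cycle iff it belongs to a strongly connected component of size ≥ 2 (or has a self-loop).
The vertices on cycles are {Ava, Cal, Eli, Jon, Kai, Lia, Max, Nia, Pia} — 9 in total.

9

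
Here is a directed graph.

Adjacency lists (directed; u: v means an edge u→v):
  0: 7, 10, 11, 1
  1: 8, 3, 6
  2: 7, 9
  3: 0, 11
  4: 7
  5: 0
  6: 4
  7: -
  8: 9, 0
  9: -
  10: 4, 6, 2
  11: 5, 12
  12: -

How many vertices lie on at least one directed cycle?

6

A vertex is on a directed cycle iff it belongs to a strongly connected component of size ≥ 2 (or has a self-loop).
The vertices on cycles are {0, 1, 3, 5, 8, 11} — 6 in total.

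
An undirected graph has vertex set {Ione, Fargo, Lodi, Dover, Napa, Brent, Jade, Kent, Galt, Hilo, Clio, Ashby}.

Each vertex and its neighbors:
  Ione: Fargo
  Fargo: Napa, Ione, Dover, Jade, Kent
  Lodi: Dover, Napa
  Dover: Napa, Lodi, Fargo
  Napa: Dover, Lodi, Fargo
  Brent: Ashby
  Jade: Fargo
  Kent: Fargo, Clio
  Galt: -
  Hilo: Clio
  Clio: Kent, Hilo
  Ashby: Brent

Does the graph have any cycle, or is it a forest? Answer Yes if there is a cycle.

Yes

DFS, tracking each vertex's parent; an edge to a visited non-parent vertex closes a cycle.
Start from Jade:
visit Jade (parent –)
  visit Fargo (parent Jade)
    visit Napa (parent Fargo)
      visit Dover (parent Napa)
        Dover–Napa: parent, skip
        visit Lodi (parent Dover)
          Lodi–Dover: parent, skip
          Lodi–Napa: Napa visited and ≠ parent → cycle
Cycle: Napa – Dover – Lodi – Napa.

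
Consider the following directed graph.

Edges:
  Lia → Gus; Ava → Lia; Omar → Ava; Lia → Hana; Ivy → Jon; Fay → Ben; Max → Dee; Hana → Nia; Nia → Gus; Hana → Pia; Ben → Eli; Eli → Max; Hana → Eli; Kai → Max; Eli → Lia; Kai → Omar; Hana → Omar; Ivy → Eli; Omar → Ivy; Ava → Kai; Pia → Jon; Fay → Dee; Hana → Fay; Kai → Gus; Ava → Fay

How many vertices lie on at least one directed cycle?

9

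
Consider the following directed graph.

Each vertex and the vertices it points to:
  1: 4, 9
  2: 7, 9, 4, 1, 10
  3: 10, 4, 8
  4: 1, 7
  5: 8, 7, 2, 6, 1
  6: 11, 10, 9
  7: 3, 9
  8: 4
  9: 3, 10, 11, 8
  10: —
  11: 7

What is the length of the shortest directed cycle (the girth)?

2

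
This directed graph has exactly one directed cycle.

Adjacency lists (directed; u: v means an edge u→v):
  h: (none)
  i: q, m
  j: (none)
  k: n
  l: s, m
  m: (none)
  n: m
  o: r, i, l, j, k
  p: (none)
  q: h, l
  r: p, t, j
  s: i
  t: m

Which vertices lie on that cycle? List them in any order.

DFS with gray/black marking from i:
i gray
  q gray
    h gray
    h black
    l gray
      s gray
        s→i: i is gray → back edge
Back edge closes the cycle i → q → l → s → i; its vertices are {i, l, q, s}.

i, l, q, s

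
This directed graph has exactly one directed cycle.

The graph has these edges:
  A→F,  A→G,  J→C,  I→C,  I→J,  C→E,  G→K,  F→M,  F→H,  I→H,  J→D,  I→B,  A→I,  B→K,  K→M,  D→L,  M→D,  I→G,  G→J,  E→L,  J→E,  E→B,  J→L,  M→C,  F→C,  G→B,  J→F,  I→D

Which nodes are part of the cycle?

DFS with gray/black marking from B:
B gray
  K gray
    M gray
      D gray
        L gray
        L black
      D black
      C gray
        E gray
          E→B: B is gray → back edge
Back edge closes the cycle B → K → M → C → E → B; its vertices are {B, C, E, K, M}.

B, C, E, K, M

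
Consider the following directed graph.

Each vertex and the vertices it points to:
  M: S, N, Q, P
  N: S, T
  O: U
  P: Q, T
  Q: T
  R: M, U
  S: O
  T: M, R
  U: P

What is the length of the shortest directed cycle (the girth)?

3

For each vertex v, BFS finds the shortest path from v back to v.
The shortest such closed walk is M → Q → T → M, length 3.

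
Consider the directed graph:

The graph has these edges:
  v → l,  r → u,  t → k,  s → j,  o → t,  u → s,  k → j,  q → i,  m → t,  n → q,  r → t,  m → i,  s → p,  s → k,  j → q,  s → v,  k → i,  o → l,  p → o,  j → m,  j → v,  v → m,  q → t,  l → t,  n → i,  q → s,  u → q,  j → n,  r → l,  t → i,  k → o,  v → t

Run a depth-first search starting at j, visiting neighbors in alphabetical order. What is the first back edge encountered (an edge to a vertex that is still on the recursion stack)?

k->j

DFS from j (visiting neighbors in alphabetical order); mark gray on enter, black on exit:
j gray
  m gray
    i gray
    i black
    t gray
      t→i: i black — skip
      k gray
        k→i: i black — skip
        k→j: j is gray → back edge
First back edge: k → j.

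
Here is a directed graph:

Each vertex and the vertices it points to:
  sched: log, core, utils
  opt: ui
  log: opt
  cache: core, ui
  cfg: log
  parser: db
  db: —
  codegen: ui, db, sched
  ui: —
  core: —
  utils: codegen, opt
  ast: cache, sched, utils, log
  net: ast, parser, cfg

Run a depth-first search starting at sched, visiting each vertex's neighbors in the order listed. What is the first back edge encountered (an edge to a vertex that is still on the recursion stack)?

codegen->sched

DFS from sched (visiting each vertex's neighbors in the order listed); mark gray on enter, black on exit:
sched gray
  log gray
    opt gray
      ui gray
      ui black
    opt black
  log black
  core gray
  core black
  utils gray
    codegen gray
      codegen→ui: ui black — skip
      db gray
      db black
      codegen→sched: sched is gray → back edge
First back edge: codegen → sched.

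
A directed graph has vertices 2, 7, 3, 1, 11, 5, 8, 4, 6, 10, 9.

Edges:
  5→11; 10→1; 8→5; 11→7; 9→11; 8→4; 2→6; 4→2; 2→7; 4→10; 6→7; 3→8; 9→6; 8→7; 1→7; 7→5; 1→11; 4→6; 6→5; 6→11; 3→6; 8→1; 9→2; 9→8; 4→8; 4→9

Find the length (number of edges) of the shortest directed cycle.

2

For each vertex v, BFS finds the shortest path from v back to v.
The shortest such closed walk is 8 → 4 → 8, length 2.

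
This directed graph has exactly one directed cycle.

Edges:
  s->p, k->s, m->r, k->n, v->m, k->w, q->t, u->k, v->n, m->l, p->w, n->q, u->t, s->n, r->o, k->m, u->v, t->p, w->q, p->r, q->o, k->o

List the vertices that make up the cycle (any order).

DFS with gray/black marking from t:
t gray
  p gray
    r gray
      o gray
      o black
    r black
    w gray
      q gray
        q→o: o black — skip
        q→t: t is gray → back edge
Back edge closes the cycle t → p → w → q → t; its vertices are {p, q, t, w}.

p, q, t, w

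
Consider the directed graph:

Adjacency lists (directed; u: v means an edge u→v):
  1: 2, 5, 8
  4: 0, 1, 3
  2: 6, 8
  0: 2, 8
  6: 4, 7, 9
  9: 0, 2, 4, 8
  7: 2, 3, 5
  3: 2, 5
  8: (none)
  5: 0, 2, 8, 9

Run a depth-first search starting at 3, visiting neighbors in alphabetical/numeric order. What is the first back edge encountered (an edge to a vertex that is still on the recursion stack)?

0->2

DFS from 3 (visiting neighbors in alphabetical/numeric order); mark gray on enter, black on exit:
3 gray
  2 gray
    6 gray
      4 gray
        0 gray
          0→2: 2 is gray → back edge
First back edge: 0 → 2.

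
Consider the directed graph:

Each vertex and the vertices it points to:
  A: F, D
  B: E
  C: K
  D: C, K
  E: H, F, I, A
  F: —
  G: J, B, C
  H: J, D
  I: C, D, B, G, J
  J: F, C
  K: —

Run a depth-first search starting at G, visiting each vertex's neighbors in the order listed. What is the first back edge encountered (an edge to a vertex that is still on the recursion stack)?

DFS from G (visiting each vertex's neighbors in the order listed); mark gray on enter, black on exit:
G gray
  J gray
    F gray
    F black
    C gray
      K gray
      K black
    C black
  J black
  B gray
    E gray
      H gray
        H→J: J black — skip
        D gray
          D→C: C black — skip
          D→K: K black — skip
        D black
      H black
      E→F: F black — skip
      I gray
        I→C: C black — skip
        I→D: D black — skip
        I→B: B is gray → back edge
First back edge: I → B.

I→B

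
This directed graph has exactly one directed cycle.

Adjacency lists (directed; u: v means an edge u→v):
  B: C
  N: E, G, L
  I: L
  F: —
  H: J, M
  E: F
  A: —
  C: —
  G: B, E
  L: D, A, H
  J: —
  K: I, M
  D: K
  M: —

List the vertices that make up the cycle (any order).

D, I, K, L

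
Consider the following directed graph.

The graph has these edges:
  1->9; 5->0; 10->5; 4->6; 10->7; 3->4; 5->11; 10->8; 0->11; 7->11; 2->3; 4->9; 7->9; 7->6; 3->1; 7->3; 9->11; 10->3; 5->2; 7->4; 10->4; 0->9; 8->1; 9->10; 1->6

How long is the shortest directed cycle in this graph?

3

For each vertex v, BFS finds the shortest path from v back to v.
The shortest such closed walk is 10 → 4 → 9 → 10, length 3.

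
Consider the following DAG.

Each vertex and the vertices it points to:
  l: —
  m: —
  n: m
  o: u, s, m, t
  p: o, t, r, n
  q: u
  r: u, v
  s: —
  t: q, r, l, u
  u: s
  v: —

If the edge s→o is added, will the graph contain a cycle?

Adding s→o creates a cycle iff o can already reach s.
Path from o: o → s.
So o → … → s → o is a cycle.

Yes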